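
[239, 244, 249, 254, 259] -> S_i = 239 + 5*i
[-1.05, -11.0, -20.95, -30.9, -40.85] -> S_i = -1.05 + -9.95*i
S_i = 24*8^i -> [24, 192, 1536, 12288, 98304]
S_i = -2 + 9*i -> [-2, 7, 16, 25, 34]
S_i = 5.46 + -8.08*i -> [5.46, -2.62, -10.7, -18.78, -26.86]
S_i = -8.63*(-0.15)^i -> [-8.63, 1.29, -0.19, 0.03, -0.0]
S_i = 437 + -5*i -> [437, 432, 427, 422, 417]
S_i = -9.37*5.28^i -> [-9.37, -49.47, -261.22, -1379.24, -7282.41]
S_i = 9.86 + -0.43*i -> [9.86, 9.43, 9.0, 8.57, 8.14]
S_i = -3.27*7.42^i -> [-3.27, -24.26, -180.03, -1335.86, -9912.05]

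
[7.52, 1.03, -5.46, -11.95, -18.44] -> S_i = 7.52 + -6.49*i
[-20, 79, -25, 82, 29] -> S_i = Random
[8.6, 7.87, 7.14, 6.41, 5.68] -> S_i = 8.60 + -0.73*i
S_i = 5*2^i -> [5, 10, 20, 40, 80]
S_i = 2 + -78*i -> [2, -76, -154, -232, -310]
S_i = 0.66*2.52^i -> [0.66, 1.66, 4.19, 10.56, 26.62]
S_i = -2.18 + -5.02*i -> [-2.18, -7.2, -12.22, -17.24, -22.26]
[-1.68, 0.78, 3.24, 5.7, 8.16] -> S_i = -1.68 + 2.46*i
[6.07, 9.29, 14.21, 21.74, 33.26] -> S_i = 6.07*1.53^i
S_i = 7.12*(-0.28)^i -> [7.12, -1.99, 0.56, -0.16, 0.04]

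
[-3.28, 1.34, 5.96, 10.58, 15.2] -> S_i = -3.28 + 4.62*i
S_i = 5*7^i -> [5, 35, 245, 1715, 12005]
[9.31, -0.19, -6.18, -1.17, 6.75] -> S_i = Random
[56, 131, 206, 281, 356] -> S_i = 56 + 75*i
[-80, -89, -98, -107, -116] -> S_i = -80 + -9*i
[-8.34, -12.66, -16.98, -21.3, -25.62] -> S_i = -8.34 + -4.32*i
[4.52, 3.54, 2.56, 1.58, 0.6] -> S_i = 4.52 + -0.98*i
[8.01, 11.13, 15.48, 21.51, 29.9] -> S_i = 8.01*1.39^i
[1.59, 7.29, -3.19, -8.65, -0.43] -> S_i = Random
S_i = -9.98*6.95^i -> [-9.98, -69.36, -482.06, -3350.31, -23284.65]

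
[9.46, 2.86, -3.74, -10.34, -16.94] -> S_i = 9.46 + -6.60*i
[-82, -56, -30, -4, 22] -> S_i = -82 + 26*i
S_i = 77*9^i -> [77, 693, 6237, 56133, 505197]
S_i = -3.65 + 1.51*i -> [-3.65, -2.14, -0.63, 0.88, 2.39]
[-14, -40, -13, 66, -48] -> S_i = Random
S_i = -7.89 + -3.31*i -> [-7.89, -11.2, -14.51, -17.82, -21.13]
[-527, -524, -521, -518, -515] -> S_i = -527 + 3*i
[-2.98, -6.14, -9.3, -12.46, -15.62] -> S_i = -2.98 + -3.16*i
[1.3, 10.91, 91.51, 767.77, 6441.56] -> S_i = 1.30*8.39^i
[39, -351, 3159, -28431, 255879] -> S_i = 39*-9^i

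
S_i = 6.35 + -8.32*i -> [6.35, -1.97, -10.29, -18.61, -26.93]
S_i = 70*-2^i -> [70, -140, 280, -560, 1120]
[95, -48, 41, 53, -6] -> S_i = Random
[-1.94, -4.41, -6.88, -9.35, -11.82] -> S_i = -1.94 + -2.47*i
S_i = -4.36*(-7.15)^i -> [-4.36, 31.17, -222.89, 1593.69, -11394.9]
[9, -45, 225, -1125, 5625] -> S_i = 9*-5^i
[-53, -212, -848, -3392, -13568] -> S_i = -53*4^i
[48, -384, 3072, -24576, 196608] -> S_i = 48*-8^i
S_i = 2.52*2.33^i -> [2.52, 5.87, 13.68, 31.88, 74.27]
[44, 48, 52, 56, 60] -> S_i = 44 + 4*i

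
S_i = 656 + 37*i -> [656, 693, 730, 767, 804]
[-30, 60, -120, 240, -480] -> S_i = -30*-2^i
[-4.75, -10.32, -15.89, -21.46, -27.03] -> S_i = -4.75 + -5.57*i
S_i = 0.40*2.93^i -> [0.4, 1.17, 3.43, 10.06, 29.48]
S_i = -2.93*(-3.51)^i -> [-2.93, 10.28, -36.1, 126.7, -444.73]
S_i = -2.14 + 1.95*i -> [-2.14, -0.19, 1.76, 3.71, 5.66]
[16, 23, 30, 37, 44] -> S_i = 16 + 7*i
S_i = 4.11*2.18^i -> [4.11, 8.96, 19.53, 42.58, 92.83]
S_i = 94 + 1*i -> [94, 95, 96, 97, 98]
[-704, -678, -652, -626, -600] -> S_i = -704 + 26*i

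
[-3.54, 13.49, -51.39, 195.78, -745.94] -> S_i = -3.54*(-3.81)^i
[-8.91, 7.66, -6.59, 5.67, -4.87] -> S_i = -8.91*(-0.86)^i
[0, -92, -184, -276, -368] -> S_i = 0 + -92*i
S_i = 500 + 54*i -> [500, 554, 608, 662, 716]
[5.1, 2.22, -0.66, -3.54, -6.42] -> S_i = 5.10 + -2.88*i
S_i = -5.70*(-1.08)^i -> [-5.7, 6.16, -6.65, 7.18, -7.75]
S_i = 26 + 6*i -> [26, 32, 38, 44, 50]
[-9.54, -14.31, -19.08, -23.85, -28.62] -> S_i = -9.54 + -4.77*i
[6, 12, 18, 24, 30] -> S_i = 6 + 6*i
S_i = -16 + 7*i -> [-16, -9, -2, 5, 12]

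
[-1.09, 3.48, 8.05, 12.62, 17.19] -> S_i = -1.09 + 4.57*i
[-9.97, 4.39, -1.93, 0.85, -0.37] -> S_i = -9.97*(-0.44)^i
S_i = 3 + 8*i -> [3, 11, 19, 27, 35]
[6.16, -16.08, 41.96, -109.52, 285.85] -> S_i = 6.16*(-2.61)^i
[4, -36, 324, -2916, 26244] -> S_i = 4*-9^i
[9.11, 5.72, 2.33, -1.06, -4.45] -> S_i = 9.11 + -3.39*i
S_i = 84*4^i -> [84, 336, 1344, 5376, 21504]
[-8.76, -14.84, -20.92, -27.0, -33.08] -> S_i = -8.76 + -6.08*i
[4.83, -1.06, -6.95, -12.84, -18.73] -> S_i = 4.83 + -5.89*i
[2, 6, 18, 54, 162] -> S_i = 2*3^i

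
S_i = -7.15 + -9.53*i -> [-7.15, -16.68, -26.21, -35.74, -45.27]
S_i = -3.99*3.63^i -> [-3.99, -14.48, -52.58, -190.85, -692.79]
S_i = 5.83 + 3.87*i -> [5.83, 9.7, 13.57, 17.44, 21.31]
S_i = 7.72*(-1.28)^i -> [7.72, -9.88, 12.65, -16.19, 20.72]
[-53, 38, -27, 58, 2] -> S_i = Random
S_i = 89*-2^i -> [89, -178, 356, -712, 1424]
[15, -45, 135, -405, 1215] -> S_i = 15*-3^i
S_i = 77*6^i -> [77, 462, 2772, 16632, 99792]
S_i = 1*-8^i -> [1, -8, 64, -512, 4096]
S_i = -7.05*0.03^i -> [-7.05, -0.21, -0.01, -0.0, -0.0]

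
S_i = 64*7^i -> [64, 448, 3136, 21952, 153664]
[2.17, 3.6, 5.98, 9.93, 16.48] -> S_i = 2.17*1.66^i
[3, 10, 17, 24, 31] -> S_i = 3 + 7*i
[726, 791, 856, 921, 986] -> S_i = 726 + 65*i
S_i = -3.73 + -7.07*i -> [-3.73, -10.8, -17.87, -24.94, -32.01]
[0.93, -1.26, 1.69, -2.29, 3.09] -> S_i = 0.93*(-1.35)^i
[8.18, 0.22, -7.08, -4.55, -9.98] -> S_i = Random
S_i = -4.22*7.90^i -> [-4.22, -33.34, -263.37, -2080.62, -16436.93]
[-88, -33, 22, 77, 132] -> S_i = -88 + 55*i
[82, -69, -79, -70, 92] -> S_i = Random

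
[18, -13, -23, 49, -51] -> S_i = Random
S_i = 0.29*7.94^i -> [0.29, 2.3, 18.28, 145.16, 1152.6]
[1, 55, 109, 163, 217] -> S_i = 1 + 54*i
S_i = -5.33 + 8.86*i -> [-5.33, 3.53, 12.39, 21.25, 30.11]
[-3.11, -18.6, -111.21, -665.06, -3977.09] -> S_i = -3.11*5.98^i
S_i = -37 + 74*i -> [-37, 37, 111, 185, 259]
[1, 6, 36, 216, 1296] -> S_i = 1*6^i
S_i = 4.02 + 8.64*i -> [4.02, 12.66, 21.3, 29.94, 38.58]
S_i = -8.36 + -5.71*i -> [-8.36, -14.07, -19.78, -25.49, -31.2]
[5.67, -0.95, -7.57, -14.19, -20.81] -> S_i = 5.67 + -6.62*i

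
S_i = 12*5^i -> [12, 60, 300, 1500, 7500]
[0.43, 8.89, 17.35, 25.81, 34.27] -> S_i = 0.43 + 8.46*i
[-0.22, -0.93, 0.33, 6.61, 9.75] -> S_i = Random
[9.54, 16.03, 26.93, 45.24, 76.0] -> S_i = 9.54*1.68^i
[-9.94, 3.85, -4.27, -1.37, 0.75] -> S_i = Random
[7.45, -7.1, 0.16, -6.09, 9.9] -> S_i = Random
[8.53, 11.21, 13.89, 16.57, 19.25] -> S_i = 8.53 + 2.68*i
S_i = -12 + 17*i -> [-12, 5, 22, 39, 56]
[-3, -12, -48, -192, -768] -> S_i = -3*4^i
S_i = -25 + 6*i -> [-25, -19, -13, -7, -1]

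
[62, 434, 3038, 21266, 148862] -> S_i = 62*7^i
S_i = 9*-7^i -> [9, -63, 441, -3087, 21609]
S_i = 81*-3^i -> [81, -243, 729, -2187, 6561]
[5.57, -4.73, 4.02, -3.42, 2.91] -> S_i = 5.57*(-0.85)^i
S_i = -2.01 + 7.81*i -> [-2.01, 5.8, 13.61, 21.42, 29.23]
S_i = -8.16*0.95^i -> [-8.16, -7.75, -7.36, -7.0, -6.65]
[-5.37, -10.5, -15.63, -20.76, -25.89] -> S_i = -5.37 + -5.13*i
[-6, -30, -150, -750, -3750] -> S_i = -6*5^i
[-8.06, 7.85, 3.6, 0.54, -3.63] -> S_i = Random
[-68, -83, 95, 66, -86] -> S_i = Random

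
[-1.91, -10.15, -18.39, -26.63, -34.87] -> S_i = -1.91 + -8.24*i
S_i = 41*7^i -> [41, 287, 2009, 14063, 98441]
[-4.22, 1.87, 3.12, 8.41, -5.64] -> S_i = Random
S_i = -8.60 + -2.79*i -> [-8.6, -11.39, -14.18, -16.97, -19.76]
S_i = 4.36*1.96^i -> [4.36, 8.55, 16.75, 32.83, 64.34]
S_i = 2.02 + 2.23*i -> [2.02, 4.25, 6.48, 8.71, 10.94]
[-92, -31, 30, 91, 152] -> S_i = -92 + 61*i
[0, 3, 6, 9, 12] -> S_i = 0 + 3*i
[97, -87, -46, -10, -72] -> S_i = Random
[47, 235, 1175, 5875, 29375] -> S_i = 47*5^i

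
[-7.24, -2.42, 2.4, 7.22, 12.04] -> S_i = -7.24 + 4.82*i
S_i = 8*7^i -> [8, 56, 392, 2744, 19208]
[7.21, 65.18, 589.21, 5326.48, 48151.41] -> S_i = 7.21*9.04^i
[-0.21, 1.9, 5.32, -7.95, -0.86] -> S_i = Random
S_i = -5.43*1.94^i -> [-5.43, -10.53, -20.44, -39.65, -76.91]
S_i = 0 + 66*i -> [0, 66, 132, 198, 264]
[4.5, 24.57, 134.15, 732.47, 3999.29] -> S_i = 4.50*5.46^i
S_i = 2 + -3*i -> [2, -1, -4, -7, -10]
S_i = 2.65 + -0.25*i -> [2.65, 2.4, 2.15, 1.9, 1.65]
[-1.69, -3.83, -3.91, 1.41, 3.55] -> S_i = Random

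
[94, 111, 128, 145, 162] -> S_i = 94 + 17*i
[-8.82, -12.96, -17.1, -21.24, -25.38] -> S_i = -8.82 + -4.14*i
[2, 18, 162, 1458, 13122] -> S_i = 2*9^i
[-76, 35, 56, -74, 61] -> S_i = Random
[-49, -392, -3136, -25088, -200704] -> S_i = -49*8^i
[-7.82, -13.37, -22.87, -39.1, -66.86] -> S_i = -7.82*1.71^i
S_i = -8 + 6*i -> [-8, -2, 4, 10, 16]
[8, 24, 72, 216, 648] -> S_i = 8*3^i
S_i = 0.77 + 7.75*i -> [0.77, 8.52, 16.27, 24.02, 31.77]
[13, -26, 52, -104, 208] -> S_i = 13*-2^i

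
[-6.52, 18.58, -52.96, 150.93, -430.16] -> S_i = -6.52*(-2.85)^i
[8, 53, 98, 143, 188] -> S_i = 8 + 45*i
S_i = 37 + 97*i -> [37, 134, 231, 328, 425]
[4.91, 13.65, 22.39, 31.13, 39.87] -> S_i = 4.91 + 8.74*i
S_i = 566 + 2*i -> [566, 568, 570, 572, 574]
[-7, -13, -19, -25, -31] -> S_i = -7 + -6*i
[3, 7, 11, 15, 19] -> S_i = 3 + 4*i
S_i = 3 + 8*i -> [3, 11, 19, 27, 35]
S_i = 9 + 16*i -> [9, 25, 41, 57, 73]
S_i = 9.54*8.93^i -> [9.54, 85.19, 760.77, 6793.64, 60667.24]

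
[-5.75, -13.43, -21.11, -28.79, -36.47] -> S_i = -5.75 + -7.68*i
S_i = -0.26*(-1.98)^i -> [-0.26, 0.51, -1.02, 2.02, -4.0]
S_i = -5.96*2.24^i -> [-5.96, -13.35, -29.9, -66.99, -150.05]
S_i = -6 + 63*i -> [-6, 57, 120, 183, 246]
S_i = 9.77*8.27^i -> [9.77, 80.8, 668.2, 5526.0, 45700.04]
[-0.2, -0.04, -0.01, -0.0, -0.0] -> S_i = -0.20*0.22^i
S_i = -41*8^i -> [-41, -328, -2624, -20992, -167936]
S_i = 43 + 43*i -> [43, 86, 129, 172, 215]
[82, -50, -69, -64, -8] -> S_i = Random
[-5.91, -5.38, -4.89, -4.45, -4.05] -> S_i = -5.91*0.91^i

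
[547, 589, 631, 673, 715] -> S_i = 547 + 42*i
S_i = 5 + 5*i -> [5, 10, 15, 20, 25]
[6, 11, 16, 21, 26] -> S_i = 6 + 5*i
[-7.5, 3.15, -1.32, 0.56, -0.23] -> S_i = -7.50*(-0.42)^i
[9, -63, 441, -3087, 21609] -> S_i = 9*-7^i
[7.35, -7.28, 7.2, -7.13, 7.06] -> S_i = 7.35*(-0.99)^i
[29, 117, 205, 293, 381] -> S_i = 29 + 88*i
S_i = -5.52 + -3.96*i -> [-5.52, -9.48, -13.44, -17.4, -21.36]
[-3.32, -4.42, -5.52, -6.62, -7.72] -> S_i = -3.32 + -1.10*i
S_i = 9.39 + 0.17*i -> [9.39, 9.56, 9.73, 9.9, 10.07]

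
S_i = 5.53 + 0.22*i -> [5.53, 5.75, 5.97, 6.19, 6.41]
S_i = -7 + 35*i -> [-7, 28, 63, 98, 133]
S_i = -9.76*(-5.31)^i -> [-9.76, 51.83, -275.19, 1461.28, -7759.4]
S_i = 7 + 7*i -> [7, 14, 21, 28, 35]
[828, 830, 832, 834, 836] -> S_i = 828 + 2*i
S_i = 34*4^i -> [34, 136, 544, 2176, 8704]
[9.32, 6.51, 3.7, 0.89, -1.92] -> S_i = 9.32 + -2.81*i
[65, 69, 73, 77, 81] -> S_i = 65 + 4*i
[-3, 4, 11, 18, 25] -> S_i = -3 + 7*i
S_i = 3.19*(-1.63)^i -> [3.19, -5.2, 8.48, -13.82, 22.52]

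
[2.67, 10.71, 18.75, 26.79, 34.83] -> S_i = 2.67 + 8.04*i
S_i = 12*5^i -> [12, 60, 300, 1500, 7500]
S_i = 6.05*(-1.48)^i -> [6.05, -8.95, 13.25, -19.61, 29.03]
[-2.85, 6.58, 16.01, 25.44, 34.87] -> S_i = -2.85 + 9.43*i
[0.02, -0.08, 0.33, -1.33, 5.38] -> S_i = 0.02*(-4.05)^i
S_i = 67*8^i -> [67, 536, 4288, 34304, 274432]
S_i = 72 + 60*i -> [72, 132, 192, 252, 312]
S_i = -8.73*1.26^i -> [-8.73, -11.0, -13.86, -17.46, -22.0]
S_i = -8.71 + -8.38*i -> [-8.71, -17.09, -25.47, -33.85, -42.23]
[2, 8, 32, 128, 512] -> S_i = 2*4^i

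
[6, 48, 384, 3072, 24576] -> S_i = 6*8^i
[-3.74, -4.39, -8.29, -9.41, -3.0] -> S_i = Random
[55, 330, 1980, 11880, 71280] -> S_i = 55*6^i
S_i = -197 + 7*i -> [-197, -190, -183, -176, -169]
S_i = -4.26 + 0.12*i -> [-4.26, -4.14, -4.02, -3.9, -3.78]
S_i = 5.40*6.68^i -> [5.4, 36.07, 240.96, 1609.62, 10752.26]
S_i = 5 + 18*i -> [5, 23, 41, 59, 77]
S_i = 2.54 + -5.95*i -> [2.54, -3.41, -9.36, -15.31, -21.26]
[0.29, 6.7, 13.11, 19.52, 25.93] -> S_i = 0.29 + 6.41*i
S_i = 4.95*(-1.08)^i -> [4.95, -5.35, 5.77, -6.24, 6.73]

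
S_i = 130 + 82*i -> [130, 212, 294, 376, 458]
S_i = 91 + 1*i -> [91, 92, 93, 94, 95]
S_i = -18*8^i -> [-18, -144, -1152, -9216, -73728]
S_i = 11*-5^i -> [11, -55, 275, -1375, 6875]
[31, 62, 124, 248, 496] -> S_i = 31*2^i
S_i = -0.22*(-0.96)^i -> [-0.22, 0.21, -0.2, 0.19, -0.19]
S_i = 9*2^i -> [9, 18, 36, 72, 144]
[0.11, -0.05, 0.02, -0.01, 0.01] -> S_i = 0.11*(-0.47)^i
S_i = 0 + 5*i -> [0, 5, 10, 15, 20]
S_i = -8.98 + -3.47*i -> [-8.98, -12.45, -15.92, -19.39, -22.86]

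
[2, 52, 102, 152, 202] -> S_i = 2 + 50*i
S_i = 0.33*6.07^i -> [0.33, 2.0, 12.16, 73.8, 447.99]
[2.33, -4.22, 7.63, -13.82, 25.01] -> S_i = 2.33*(-1.81)^i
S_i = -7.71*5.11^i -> [-7.71, -39.4, -201.32, -1028.77, -5257.0]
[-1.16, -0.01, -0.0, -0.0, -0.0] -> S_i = -1.16*0.01^i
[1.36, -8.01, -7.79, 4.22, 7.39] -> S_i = Random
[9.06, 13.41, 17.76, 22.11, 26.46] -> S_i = 9.06 + 4.35*i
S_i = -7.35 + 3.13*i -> [-7.35, -4.22, -1.09, 2.04, 5.17]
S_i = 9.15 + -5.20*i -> [9.15, 3.95, -1.25, -6.45, -11.65]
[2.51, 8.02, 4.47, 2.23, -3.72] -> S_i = Random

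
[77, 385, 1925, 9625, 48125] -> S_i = 77*5^i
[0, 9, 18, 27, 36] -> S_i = 0 + 9*i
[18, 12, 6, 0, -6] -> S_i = 18 + -6*i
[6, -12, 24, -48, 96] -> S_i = 6*-2^i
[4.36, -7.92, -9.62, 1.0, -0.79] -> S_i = Random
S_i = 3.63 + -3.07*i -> [3.63, 0.56, -2.51, -5.58, -8.65]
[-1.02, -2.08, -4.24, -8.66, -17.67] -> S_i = -1.02*2.04^i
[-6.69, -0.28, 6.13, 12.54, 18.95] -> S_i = -6.69 + 6.41*i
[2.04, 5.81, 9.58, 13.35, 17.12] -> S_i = 2.04 + 3.77*i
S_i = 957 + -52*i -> [957, 905, 853, 801, 749]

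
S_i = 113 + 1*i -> [113, 114, 115, 116, 117]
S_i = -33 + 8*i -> [-33, -25, -17, -9, -1]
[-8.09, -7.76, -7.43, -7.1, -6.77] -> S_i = -8.09 + 0.33*i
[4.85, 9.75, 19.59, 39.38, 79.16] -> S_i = 4.85*2.01^i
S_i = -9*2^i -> [-9, -18, -36, -72, -144]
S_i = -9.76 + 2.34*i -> [-9.76, -7.42, -5.08, -2.74, -0.4]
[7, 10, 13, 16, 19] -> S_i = 7 + 3*i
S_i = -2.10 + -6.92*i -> [-2.1, -9.02, -15.94, -22.86, -29.78]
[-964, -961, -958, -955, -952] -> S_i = -964 + 3*i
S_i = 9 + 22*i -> [9, 31, 53, 75, 97]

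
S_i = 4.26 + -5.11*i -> [4.26, -0.85, -5.96, -11.07, -16.18]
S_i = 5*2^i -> [5, 10, 20, 40, 80]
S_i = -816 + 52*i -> [-816, -764, -712, -660, -608]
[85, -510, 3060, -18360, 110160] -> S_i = 85*-6^i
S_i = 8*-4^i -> [8, -32, 128, -512, 2048]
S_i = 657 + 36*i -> [657, 693, 729, 765, 801]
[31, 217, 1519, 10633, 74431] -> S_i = 31*7^i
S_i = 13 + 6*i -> [13, 19, 25, 31, 37]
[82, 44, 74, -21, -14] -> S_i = Random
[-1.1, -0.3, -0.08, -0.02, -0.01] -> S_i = -1.10*0.27^i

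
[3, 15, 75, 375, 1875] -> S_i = 3*5^i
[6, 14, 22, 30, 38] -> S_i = 6 + 8*i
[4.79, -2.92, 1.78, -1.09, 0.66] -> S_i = 4.79*(-0.61)^i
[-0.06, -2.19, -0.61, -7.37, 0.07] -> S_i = Random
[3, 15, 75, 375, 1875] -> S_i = 3*5^i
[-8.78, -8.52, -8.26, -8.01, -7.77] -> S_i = -8.78*0.97^i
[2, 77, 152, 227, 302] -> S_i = 2 + 75*i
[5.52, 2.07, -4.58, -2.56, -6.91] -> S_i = Random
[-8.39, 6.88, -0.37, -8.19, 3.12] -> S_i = Random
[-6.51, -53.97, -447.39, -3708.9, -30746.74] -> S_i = -6.51*8.29^i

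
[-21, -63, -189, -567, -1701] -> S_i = -21*3^i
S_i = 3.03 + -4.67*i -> [3.03, -1.64, -6.31, -10.98, -15.65]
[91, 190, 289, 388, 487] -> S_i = 91 + 99*i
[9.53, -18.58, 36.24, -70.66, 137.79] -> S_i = 9.53*(-1.95)^i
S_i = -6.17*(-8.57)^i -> [-6.17, 52.88, -453.16, 3883.54, -33281.93]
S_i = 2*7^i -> [2, 14, 98, 686, 4802]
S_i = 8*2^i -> [8, 16, 32, 64, 128]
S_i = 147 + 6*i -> [147, 153, 159, 165, 171]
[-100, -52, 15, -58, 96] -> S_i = Random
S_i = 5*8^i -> [5, 40, 320, 2560, 20480]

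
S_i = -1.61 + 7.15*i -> [-1.61, 5.54, 12.69, 19.84, 26.99]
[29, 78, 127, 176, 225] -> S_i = 29 + 49*i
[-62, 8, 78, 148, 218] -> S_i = -62 + 70*i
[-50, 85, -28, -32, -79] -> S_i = Random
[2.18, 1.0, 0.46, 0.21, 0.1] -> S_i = 2.18*0.46^i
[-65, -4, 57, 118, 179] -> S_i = -65 + 61*i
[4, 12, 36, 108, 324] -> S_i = 4*3^i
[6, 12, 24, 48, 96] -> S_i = 6*2^i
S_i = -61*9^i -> [-61, -549, -4941, -44469, -400221]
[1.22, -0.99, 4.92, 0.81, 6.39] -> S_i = Random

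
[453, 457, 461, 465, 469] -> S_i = 453 + 4*i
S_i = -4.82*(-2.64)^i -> [-4.82, 12.72, -33.59, 88.69, -234.13]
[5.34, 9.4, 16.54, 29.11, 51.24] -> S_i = 5.34*1.76^i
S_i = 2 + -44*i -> [2, -42, -86, -130, -174]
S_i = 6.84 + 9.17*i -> [6.84, 16.01, 25.18, 34.35, 43.52]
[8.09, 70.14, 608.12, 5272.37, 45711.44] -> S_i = 8.09*8.67^i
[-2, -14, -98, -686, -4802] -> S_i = -2*7^i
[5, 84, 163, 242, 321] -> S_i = 5 + 79*i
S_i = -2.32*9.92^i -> [-2.32, -23.01, -228.3, -2264.76, -22466.46]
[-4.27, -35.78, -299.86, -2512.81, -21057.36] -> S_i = -4.27*8.38^i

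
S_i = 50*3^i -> [50, 150, 450, 1350, 4050]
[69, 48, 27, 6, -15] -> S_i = 69 + -21*i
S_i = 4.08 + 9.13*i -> [4.08, 13.21, 22.34, 31.47, 40.6]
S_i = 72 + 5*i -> [72, 77, 82, 87, 92]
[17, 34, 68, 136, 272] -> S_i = 17*2^i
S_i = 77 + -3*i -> [77, 74, 71, 68, 65]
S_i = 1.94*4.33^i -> [1.94, 8.4, 36.37, 157.49, 681.95]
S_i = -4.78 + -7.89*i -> [-4.78, -12.67, -20.56, -28.45, -36.34]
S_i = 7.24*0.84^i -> [7.24, 6.08, 5.11, 4.29, 3.6]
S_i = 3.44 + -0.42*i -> [3.44, 3.02, 2.6, 2.18, 1.76]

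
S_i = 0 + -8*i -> [0, -8, -16, -24, -32]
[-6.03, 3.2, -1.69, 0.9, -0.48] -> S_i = -6.03*(-0.53)^i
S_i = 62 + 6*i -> [62, 68, 74, 80, 86]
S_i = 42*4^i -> [42, 168, 672, 2688, 10752]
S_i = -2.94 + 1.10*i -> [-2.94, -1.84, -0.74, 0.36, 1.46]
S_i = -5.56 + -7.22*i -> [-5.56, -12.78, -20.0, -27.22, -34.44]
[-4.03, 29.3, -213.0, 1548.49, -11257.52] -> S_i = -4.03*(-7.27)^i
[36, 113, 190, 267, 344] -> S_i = 36 + 77*i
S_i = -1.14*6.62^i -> [-1.14, -7.55, -49.96, -330.73, -2189.46]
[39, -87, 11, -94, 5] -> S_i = Random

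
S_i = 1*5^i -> [1, 5, 25, 125, 625]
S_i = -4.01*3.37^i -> [-4.01, -13.51, -45.54, -153.47, -517.21]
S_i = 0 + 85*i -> [0, 85, 170, 255, 340]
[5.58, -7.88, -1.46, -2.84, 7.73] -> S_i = Random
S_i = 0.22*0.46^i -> [0.22, 0.1, 0.05, 0.02, 0.01]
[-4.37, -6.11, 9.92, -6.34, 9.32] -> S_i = Random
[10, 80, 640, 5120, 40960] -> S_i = 10*8^i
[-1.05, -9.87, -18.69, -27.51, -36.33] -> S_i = -1.05 + -8.82*i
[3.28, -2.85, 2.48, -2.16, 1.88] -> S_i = 3.28*(-0.87)^i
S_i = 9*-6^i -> [9, -54, 324, -1944, 11664]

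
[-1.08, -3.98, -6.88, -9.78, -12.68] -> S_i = -1.08 + -2.90*i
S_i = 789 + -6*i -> [789, 783, 777, 771, 765]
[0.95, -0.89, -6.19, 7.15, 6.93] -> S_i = Random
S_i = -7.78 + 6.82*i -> [-7.78, -0.96, 5.86, 12.68, 19.5]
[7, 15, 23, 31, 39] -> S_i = 7 + 8*i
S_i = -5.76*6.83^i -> [-5.76, -39.34, -268.7, -1835.21, -12534.45]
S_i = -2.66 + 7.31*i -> [-2.66, 4.65, 11.96, 19.27, 26.58]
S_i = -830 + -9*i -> [-830, -839, -848, -857, -866]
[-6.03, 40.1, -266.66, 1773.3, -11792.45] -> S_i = -6.03*(-6.65)^i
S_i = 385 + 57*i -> [385, 442, 499, 556, 613]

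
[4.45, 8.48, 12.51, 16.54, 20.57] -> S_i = 4.45 + 4.03*i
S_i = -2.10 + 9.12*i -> [-2.1, 7.02, 16.14, 25.26, 34.38]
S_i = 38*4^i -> [38, 152, 608, 2432, 9728]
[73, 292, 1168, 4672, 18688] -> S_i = 73*4^i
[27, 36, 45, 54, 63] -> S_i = 27 + 9*i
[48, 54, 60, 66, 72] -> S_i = 48 + 6*i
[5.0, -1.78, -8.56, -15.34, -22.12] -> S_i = 5.00 + -6.78*i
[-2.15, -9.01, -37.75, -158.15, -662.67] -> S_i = -2.15*4.19^i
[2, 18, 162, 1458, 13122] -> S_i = 2*9^i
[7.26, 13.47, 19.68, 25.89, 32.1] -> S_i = 7.26 + 6.21*i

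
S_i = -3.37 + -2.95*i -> [-3.37, -6.32, -9.27, -12.22, -15.17]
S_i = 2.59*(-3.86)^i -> [2.59, -10.0, 38.59, -148.96, 574.98]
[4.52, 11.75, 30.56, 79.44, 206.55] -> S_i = 4.52*2.60^i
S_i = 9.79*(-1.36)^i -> [9.79, -13.31, 18.11, -24.63, 33.49]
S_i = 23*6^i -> [23, 138, 828, 4968, 29808]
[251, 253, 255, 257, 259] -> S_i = 251 + 2*i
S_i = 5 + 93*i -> [5, 98, 191, 284, 377]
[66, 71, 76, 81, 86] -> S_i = 66 + 5*i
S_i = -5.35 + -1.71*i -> [-5.35, -7.06, -8.77, -10.48, -12.19]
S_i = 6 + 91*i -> [6, 97, 188, 279, 370]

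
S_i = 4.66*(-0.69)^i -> [4.66, -3.22, 2.22, -1.53, 1.06]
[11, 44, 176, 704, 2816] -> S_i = 11*4^i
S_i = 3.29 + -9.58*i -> [3.29, -6.29, -15.87, -25.45, -35.03]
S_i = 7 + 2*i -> [7, 9, 11, 13, 15]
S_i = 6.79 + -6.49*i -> [6.79, 0.3, -6.19, -12.68, -19.17]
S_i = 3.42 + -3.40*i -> [3.42, 0.02, -3.38, -6.78, -10.18]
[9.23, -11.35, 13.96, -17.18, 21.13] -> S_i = 9.23*(-1.23)^i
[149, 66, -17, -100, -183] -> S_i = 149 + -83*i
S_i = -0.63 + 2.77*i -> [-0.63, 2.14, 4.91, 7.68, 10.45]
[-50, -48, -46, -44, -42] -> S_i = -50 + 2*i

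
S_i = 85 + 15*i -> [85, 100, 115, 130, 145]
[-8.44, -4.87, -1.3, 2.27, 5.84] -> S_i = -8.44 + 3.57*i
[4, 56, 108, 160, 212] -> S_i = 4 + 52*i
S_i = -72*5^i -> [-72, -360, -1800, -9000, -45000]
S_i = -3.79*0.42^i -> [-3.79, -1.59, -0.67, -0.28, -0.12]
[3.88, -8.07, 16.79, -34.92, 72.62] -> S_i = 3.88*(-2.08)^i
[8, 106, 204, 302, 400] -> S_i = 8 + 98*i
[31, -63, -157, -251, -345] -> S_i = 31 + -94*i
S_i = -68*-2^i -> [-68, 136, -272, 544, -1088]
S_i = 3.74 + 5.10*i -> [3.74, 8.84, 13.94, 19.04, 24.14]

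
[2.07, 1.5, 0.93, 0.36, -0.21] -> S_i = 2.07 + -0.57*i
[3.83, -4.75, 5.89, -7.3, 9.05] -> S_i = 3.83*(-1.24)^i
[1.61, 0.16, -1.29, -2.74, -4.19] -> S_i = 1.61 + -1.45*i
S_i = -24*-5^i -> [-24, 120, -600, 3000, -15000]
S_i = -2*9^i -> [-2, -18, -162, -1458, -13122]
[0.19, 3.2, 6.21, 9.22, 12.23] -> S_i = 0.19 + 3.01*i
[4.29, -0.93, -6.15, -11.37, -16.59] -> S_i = 4.29 + -5.22*i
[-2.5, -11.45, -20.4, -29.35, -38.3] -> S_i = -2.50 + -8.95*i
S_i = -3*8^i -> [-3, -24, -192, -1536, -12288]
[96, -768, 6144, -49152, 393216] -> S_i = 96*-8^i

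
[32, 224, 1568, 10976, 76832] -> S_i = 32*7^i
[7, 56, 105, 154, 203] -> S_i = 7 + 49*i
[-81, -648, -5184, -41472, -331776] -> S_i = -81*8^i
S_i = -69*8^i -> [-69, -552, -4416, -35328, -282624]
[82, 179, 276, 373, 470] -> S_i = 82 + 97*i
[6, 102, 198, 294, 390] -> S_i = 6 + 96*i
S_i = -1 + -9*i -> [-1, -10, -19, -28, -37]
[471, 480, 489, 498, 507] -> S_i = 471 + 9*i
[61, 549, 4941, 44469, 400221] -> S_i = 61*9^i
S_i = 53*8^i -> [53, 424, 3392, 27136, 217088]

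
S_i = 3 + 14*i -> [3, 17, 31, 45, 59]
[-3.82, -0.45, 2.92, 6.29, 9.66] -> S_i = -3.82 + 3.37*i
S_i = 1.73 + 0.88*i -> [1.73, 2.61, 3.49, 4.37, 5.25]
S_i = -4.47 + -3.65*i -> [-4.47, -8.12, -11.77, -15.42, -19.07]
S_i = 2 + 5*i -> [2, 7, 12, 17, 22]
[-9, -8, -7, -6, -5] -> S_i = -9 + 1*i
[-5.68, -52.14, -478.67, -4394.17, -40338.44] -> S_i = -5.68*9.18^i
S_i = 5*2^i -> [5, 10, 20, 40, 80]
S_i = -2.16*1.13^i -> [-2.16, -2.44, -2.76, -3.12, -3.52]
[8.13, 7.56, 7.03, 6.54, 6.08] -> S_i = 8.13*0.93^i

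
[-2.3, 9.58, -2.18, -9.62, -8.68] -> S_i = Random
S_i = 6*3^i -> [6, 18, 54, 162, 486]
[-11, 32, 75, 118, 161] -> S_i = -11 + 43*i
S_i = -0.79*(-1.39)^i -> [-0.79, 1.1, -1.53, 2.12, -2.95]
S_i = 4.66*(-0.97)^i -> [4.66, -4.52, 4.38, -4.25, 4.13]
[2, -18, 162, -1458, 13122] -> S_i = 2*-9^i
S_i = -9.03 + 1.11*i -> [-9.03, -7.92, -6.81, -5.7, -4.59]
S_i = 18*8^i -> [18, 144, 1152, 9216, 73728]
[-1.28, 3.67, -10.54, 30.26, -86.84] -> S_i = -1.28*(-2.87)^i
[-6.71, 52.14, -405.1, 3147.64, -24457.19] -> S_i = -6.71*(-7.77)^i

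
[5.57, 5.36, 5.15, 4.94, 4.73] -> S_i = 5.57 + -0.21*i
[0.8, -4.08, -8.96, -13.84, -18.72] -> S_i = 0.80 + -4.88*i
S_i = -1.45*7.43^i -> [-1.45, -10.77, -80.05, -594.75, -4418.99]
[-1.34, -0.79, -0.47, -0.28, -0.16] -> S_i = -1.34*0.59^i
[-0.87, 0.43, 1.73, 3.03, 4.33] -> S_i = -0.87 + 1.30*i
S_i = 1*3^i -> [1, 3, 9, 27, 81]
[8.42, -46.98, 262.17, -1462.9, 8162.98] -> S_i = 8.42*(-5.58)^i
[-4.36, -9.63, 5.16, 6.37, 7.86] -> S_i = Random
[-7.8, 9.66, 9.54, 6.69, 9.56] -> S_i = Random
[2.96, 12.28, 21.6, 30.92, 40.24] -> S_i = 2.96 + 9.32*i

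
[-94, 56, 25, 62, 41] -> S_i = Random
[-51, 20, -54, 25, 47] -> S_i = Random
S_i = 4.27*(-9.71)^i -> [4.27, -41.46, 402.59, -3909.18, 37958.13]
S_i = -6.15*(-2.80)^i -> [-6.15, 17.22, -48.22, 135.0, -378.01]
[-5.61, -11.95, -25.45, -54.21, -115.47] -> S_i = -5.61*2.13^i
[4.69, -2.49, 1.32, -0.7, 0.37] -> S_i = 4.69*(-0.53)^i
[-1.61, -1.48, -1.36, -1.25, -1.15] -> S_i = -1.61*0.92^i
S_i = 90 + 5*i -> [90, 95, 100, 105, 110]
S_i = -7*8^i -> [-7, -56, -448, -3584, -28672]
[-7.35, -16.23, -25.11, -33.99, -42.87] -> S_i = -7.35 + -8.88*i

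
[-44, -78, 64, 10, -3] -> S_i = Random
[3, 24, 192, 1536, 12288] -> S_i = 3*8^i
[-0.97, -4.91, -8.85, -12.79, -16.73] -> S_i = -0.97 + -3.94*i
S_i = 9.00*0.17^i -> [9.0, 1.53, 0.26, 0.04, 0.01]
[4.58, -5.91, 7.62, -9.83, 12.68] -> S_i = 4.58*(-1.29)^i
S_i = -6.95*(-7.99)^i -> [-6.95, 55.53, -443.69, 3545.07, -28325.13]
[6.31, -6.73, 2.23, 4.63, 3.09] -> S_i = Random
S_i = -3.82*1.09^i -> [-3.82, -4.16, -4.54, -4.95, -5.39]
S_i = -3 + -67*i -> [-3, -70, -137, -204, -271]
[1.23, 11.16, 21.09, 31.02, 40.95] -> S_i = 1.23 + 9.93*i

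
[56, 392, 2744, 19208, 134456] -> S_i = 56*7^i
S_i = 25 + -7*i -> [25, 18, 11, 4, -3]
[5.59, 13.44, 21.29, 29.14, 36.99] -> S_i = 5.59 + 7.85*i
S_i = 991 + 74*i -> [991, 1065, 1139, 1213, 1287]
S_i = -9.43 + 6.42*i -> [-9.43, -3.01, 3.41, 9.83, 16.25]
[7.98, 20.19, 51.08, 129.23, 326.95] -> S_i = 7.98*2.53^i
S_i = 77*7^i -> [77, 539, 3773, 26411, 184877]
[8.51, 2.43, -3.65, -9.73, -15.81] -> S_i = 8.51 + -6.08*i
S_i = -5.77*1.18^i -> [-5.77, -6.81, -8.03, -9.48, -11.19]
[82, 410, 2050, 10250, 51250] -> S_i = 82*5^i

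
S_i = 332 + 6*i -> [332, 338, 344, 350, 356]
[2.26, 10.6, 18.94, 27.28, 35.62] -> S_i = 2.26 + 8.34*i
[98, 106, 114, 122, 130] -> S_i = 98 + 8*i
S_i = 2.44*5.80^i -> [2.44, 14.15, 82.08, 476.07, 2761.23]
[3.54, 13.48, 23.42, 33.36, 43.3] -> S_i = 3.54 + 9.94*i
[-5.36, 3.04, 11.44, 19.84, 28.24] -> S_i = -5.36 + 8.40*i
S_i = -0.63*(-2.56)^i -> [-0.63, 1.61, -4.13, 10.57, -27.06]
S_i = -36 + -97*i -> [-36, -133, -230, -327, -424]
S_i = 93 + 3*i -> [93, 96, 99, 102, 105]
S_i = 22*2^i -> [22, 44, 88, 176, 352]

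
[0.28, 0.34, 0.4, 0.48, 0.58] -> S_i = 0.28*1.20^i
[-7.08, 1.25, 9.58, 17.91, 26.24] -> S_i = -7.08 + 8.33*i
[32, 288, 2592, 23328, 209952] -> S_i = 32*9^i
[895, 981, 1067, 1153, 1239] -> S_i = 895 + 86*i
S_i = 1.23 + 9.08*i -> [1.23, 10.31, 19.39, 28.47, 37.55]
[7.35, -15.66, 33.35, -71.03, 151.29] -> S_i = 7.35*(-2.13)^i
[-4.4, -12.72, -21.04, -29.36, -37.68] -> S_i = -4.40 + -8.32*i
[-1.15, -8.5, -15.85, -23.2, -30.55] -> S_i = -1.15 + -7.35*i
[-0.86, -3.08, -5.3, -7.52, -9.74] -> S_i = -0.86 + -2.22*i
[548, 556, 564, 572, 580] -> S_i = 548 + 8*i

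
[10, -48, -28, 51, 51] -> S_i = Random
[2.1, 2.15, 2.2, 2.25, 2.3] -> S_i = 2.10 + 0.05*i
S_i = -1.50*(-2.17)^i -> [-1.5, 3.26, -7.06, 15.33, -33.26]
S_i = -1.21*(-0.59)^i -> [-1.21, 0.71, -0.42, 0.25, -0.15]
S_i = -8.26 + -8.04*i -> [-8.26, -16.3, -24.34, -32.38, -40.42]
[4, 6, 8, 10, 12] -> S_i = 4 + 2*i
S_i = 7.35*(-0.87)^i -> [7.35, -6.39, 5.56, -4.84, 4.21]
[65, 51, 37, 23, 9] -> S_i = 65 + -14*i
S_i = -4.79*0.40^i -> [-4.79, -1.92, -0.77, -0.31, -0.12]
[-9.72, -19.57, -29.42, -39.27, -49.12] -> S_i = -9.72 + -9.85*i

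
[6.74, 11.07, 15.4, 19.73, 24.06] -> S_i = 6.74 + 4.33*i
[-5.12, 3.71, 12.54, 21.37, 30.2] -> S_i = -5.12 + 8.83*i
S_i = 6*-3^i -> [6, -18, 54, -162, 486]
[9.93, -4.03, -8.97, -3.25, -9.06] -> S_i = Random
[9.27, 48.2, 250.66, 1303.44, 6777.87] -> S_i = 9.27*5.20^i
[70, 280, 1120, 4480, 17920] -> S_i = 70*4^i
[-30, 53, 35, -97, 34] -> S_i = Random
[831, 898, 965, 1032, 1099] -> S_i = 831 + 67*i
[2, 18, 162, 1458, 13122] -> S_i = 2*9^i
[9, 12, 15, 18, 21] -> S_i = 9 + 3*i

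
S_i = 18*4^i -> [18, 72, 288, 1152, 4608]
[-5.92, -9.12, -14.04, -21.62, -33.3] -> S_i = -5.92*1.54^i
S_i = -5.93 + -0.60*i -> [-5.93, -6.53, -7.13, -7.73, -8.33]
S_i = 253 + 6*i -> [253, 259, 265, 271, 277]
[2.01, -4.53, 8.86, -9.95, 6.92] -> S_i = Random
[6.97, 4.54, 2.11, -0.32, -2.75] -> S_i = 6.97 + -2.43*i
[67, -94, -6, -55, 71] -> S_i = Random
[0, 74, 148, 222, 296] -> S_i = 0 + 74*i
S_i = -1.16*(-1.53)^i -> [-1.16, 1.77, -2.72, 4.15, -6.36]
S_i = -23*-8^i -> [-23, 184, -1472, 11776, -94208]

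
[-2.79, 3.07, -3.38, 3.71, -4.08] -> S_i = -2.79*(-1.10)^i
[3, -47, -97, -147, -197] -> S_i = 3 + -50*i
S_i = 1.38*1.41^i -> [1.38, 1.95, 2.74, 3.87, 5.45]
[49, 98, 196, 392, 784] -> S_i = 49*2^i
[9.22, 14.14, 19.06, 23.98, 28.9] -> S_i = 9.22 + 4.92*i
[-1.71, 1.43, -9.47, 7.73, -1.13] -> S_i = Random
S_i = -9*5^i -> [-9, -45, -225, -1125, -5625]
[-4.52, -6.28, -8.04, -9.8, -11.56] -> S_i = -4.52 + -1.76*i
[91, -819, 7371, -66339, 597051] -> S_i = 91*-9^i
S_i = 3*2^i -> [3, 6, 12, 24, 48]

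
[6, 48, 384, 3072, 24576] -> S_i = 6*8^i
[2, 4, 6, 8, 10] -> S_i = 2 + 2*i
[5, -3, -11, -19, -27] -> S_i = 5 + -8*i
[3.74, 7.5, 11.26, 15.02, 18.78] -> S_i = 3.74 + 3.76*i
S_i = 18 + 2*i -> [18, 20, 22, 24, 26]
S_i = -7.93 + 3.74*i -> [-7.93, -4.19, -0.45, 3.29, 7.03]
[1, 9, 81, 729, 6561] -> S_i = 1*9^i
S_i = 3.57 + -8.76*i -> [3.57, -5.19, -13.95, -22.71, -31.47]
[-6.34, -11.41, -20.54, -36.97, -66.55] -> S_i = -6.34*1.80^i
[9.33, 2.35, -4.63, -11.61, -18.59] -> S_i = 9.33 + -6.98*i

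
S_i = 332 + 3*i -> [332, 335, 338, 341, 344]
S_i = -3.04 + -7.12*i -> [-3.04, -10.16, -17.28, -24.4, -31.52]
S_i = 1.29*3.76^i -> [1.29, 4.85, 18.24, 68.57, 257.83]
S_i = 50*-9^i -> [50, -450, 4050, -36450, 328050]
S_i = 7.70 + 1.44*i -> [7.7, 9.14, 10.58, 12.02, 13.46]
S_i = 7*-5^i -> [7, -35, 175, -875, 4375]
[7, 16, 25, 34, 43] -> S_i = 7 + 9*i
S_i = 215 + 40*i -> [215, 255, 295, 335, 375]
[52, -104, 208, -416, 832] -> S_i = 52*-2^i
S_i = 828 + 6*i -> [828, 834, 840, 846, 852]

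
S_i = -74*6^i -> [-74, -444, -2664, -15984, -95904]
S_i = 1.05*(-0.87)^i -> [1.05, -0.91, 0.79, -0.69, 0.6]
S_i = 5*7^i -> [5, 35, 245, 1715, 12005]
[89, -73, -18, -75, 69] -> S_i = Random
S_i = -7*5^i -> [-7, -35, -175, -875, -4375]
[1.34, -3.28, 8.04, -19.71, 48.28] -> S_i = 1.34*(-2.45)^i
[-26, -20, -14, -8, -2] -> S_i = -26 + 6*i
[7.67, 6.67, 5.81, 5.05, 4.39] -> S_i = 7.67*0.87^i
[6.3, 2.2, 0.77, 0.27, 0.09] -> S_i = 6.30*0.35^i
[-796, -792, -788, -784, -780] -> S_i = -796 + 4*i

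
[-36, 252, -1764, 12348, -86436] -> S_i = -36*-7^i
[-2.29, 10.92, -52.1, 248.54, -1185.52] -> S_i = -2.29*(-4.77)^i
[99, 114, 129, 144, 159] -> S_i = 99 + 15*i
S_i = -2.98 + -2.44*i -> [-2.98, -5.42, -7.86, -10.3, -12.74]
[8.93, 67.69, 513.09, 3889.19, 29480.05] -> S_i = 8.93*7.58^i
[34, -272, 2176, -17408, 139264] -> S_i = 34*-8^i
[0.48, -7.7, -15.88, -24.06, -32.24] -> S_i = 0.48 + -8.18*i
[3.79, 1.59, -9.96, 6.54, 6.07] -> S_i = Random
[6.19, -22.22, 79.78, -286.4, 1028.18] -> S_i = 6.19*(-3.59)^i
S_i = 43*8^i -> [43, 344, 2752, 22016, 176128]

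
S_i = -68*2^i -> [-68, -136, -272, -544, -1088]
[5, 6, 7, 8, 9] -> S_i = 5 + 1*i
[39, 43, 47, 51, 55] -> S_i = 39 + 4*i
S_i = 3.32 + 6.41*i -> [3.32, 9.73, 16.14, 22.55, 28.96]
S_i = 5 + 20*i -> [5, 25, 45, 65, 85]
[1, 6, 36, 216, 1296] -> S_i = 1*6^i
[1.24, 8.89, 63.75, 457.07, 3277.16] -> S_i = 1.24*7.17^i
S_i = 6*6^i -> [6, 36, 216, 1296, 7776]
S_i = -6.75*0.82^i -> [-6.75, -5.53, -4.54, -3.72, -3.05]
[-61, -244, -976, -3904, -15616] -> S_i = -61*4^i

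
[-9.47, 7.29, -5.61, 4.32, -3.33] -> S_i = -9.47*(-0.77)^i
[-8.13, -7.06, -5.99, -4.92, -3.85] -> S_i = -8.13 + 1.07*i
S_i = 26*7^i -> [26, 182, 1274, 8918, 62426]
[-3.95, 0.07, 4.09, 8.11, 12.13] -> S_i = -3.95 + 4.02*i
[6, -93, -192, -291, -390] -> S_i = 6 + -99*i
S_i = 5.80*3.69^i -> [5.8, 21.4, 78.97, 291.41, 1075.31]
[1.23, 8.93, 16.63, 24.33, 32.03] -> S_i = 1.23 + 7.70*i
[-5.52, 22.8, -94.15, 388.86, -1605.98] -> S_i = -5.52*(-4.13)^i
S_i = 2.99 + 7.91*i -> [2.99, 10.9, 18.81, 26.72, 34.63]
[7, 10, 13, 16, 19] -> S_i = 7 + 3*i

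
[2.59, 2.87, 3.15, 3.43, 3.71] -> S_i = 2.59 + 0.28*i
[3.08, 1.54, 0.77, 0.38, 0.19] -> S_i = 3.08*0.50^i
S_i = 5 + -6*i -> [5, -1, -7, -13, -19]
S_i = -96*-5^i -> [-96, 480, -2400, 12000, -60000]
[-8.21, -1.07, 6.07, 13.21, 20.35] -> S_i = -8.21 + 7.14*i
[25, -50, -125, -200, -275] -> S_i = 25 + -75*i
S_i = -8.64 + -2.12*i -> [-8.64, -10.76, -12.88, -15.0, -17.12]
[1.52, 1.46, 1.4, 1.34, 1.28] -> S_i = 1.52 + -0.06*i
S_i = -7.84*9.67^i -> [-7.84, -75.81, -733.11, -7089.17, -68552.29]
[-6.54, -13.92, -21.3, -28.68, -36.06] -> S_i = -6.54 + -7.38*i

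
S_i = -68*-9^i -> [-68, 612, -5508, 49572, -446148]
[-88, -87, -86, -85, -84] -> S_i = -88 + 1*i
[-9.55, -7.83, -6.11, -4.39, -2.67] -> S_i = -9.55 + 1.72*i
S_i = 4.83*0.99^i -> [4.83, 4.78, 4.73, 4.69, 4.64]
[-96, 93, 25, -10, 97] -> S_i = Random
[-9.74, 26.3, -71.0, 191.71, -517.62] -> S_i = -9.74*(-2.70)^i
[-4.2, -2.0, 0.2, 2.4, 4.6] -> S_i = -4.20 + 2.20*i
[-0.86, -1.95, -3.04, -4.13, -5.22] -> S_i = -0.86 + -1.09*i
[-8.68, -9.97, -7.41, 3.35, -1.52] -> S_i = Random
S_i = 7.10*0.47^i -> [7.1, 3.34, 1.57, 0.74, 0.35]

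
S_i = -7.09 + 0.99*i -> [-7.09, -6.1, -5.11, -4.12, -3.13]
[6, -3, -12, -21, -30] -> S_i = 6 + -9*i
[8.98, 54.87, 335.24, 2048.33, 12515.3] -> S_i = 8.98*6.11^i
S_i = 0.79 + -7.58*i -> [0.79, -6.79, -14.37, -21.95, -29.53]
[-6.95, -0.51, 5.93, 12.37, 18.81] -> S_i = -6.95 + 6.44*i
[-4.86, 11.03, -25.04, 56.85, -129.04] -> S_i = -4.86*(-2.27)^i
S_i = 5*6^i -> [5, 30, 180, 1080, 6480]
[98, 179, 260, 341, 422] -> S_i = 98 + 81*i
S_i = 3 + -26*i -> [3, -23, -49, -75, -101]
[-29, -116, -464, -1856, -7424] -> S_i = -29*4^i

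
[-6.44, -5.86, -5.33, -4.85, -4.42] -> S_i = -6.44*0.91^i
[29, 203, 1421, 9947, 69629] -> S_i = 29*7^i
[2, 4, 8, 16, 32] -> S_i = 2*2^i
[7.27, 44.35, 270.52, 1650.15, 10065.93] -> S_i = 7.27*6.10^i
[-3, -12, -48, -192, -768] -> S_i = -3*4^i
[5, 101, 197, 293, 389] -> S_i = 5 + 96*i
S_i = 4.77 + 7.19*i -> [4.77, 11.96, 19.15, 26.34, 33.53]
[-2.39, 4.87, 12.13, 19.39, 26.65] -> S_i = -2.39 + 7.26*i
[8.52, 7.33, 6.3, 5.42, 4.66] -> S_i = 8.52*0.86^i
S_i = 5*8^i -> [5, 40, 320, 2560, 20480]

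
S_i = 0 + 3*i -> [0, 3, 6, 9, 12]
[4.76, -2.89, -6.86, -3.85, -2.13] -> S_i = Random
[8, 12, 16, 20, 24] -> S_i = 8 + 4*i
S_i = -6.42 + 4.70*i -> [-6.42, -1.72, 2.98, 7.68, 12.38]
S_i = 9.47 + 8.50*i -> [9.47, 17.97, 26.47, 34.97, 43.47]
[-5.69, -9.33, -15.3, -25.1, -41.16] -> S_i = -5.69*1.64^i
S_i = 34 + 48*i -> [34, 82, 130, 178, 226]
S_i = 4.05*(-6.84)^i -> [4.05, -27.7, 189.48, -1296.05, 8865.01]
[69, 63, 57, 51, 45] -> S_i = 69 + -6*i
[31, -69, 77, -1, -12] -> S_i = Random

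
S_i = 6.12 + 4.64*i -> [6.12, 10.76, 15.4, 20.04, 24.68]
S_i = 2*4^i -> [2, 8, 32, 128, 512]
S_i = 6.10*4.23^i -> [6.1, 25.8, 109.15, 461.69, 1952.95]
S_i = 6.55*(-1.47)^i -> [6.55, -9.63, 14.15, -20.81, 30.59]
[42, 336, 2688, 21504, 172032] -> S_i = 42*8^i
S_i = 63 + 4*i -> [63, 67, 71, 75, 79]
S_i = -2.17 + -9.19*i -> [-2.17, -11.36, -20.55, -29.74, -38.93]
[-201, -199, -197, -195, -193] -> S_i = -201 + 2*i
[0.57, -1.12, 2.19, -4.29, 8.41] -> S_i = 0.57*(-1.96)^i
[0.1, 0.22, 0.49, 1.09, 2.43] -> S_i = 0.10*2.22^i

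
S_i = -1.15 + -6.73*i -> [-1.15, -7.88, -14.61, -21.34, -28.07]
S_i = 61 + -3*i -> [61, 58, 55, 52, 49]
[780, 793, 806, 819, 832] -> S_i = 780 + 13*i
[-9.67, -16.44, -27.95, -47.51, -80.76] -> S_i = -9.67*1.70^i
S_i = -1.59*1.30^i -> [-1.59, -2.07, -2.69, -3.49, -4.54]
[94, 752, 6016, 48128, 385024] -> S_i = 94*8^i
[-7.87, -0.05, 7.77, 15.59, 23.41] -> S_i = -7.87 + 7.82*i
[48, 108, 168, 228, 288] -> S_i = 48 + 60*i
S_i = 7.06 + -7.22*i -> [7.06, -0.16, -7.38, -14.6, -21.82]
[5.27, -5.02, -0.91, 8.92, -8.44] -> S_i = Random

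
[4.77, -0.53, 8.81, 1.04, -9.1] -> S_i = Random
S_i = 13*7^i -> [13, 91, 637, 4459, 31213]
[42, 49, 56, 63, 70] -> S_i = 42 + 7*i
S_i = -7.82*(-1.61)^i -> [-7.82, 12.59, -20.27, 32.64, -52.54]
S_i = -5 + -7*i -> [-5, -12, -19, -26, -33]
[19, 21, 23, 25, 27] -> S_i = 19 + 2*i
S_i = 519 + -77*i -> [519, 442, 365, 288, 211]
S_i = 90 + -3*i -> [90, 87, 84, 81, 78]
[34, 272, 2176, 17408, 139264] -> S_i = 34*8^i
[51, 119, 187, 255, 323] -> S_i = 51 + 68*i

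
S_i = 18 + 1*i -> [18, 19, 20, 21, 22]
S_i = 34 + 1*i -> [34, 35, 36, 37, 38]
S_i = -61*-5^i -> [-61, 305, -1525, 7625, -38125]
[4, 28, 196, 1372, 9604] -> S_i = 4*7^i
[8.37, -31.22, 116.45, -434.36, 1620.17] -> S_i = 8.37*(-3.73)^i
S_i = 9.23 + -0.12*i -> [9.23, 9.11, 8.99, 8.87, 8.75]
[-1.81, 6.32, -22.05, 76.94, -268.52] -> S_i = -1.81*(-3.49)^i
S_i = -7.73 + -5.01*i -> [-7.73, -12.74, -17.75, -22.76, -27.77]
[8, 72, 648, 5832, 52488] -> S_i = 8*9^i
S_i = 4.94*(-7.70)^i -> [4.94, -38.04, 292.89, -2255.27, 17365.6]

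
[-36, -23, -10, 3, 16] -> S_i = -36 + 13*i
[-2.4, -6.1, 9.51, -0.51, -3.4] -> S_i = Random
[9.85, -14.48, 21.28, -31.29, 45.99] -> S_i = 9.85*(-1.47)^i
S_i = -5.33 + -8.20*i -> [-5.33, -13.53, -21.73, -29.93, -38.13]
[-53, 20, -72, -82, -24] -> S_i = Random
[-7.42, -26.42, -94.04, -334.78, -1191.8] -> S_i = -7.42*3.56^i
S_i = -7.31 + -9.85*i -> [-7.31, -17.16, -27.01, -36.86, -46.71]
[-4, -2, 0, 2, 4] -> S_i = -4 + 2*i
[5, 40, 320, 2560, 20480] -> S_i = 5*8^i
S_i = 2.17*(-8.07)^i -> [2.17, -17.51, 141.32, -1140.46, 9203.52]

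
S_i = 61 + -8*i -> [61, 53, 45, 37, 29]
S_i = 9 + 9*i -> [9, 18, 27, 36, 45]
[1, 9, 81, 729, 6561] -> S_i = 1*9^i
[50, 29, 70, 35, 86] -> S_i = Random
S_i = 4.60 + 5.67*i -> [4.6, 10.27, 15.94, 21.61, 27.28]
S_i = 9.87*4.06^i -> [9.87, 40.07, 162.69, 660.53, 2681.77]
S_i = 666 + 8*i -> [666, 674, 682, 690, 698]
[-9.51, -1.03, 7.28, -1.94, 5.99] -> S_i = Random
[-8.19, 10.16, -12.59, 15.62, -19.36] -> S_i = -8.19*(-1.24)^i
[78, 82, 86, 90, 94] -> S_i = 78 + 4*i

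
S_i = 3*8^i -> [3, 24, 192, 1536, 12288]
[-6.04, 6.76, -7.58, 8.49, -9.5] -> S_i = -6.04*(-1.12)^i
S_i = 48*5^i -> [48, 240, 1200, 6000, 30000]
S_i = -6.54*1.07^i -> [-6.54, -7.0, -7.49, -8.01, -8.57]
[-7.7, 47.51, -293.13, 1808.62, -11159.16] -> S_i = -7.70*(-6.17)^i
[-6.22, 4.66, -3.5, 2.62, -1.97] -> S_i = -6.22*(-0.75)^i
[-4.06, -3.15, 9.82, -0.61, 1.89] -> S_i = Random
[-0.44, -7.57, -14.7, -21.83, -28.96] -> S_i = -0.44 + -7.13*i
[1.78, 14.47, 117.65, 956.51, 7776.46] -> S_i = 1.78*8.13^i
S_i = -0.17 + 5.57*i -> [-0.17, 5.4, 10.97, 16.54, 22.11]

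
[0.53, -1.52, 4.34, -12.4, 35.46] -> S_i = 0.53*(-2.86)^i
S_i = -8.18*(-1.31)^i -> [-8.18, 10.72, -14.04, 18.39, -24.09]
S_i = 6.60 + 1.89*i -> [6.6, 8.49, 10.38, 12.27, 14.16]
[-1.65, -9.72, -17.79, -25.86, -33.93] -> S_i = -1.65 + -8.07*i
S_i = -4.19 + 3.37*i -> [-4.19, -0.82, 2.55, 5.92, 9.29]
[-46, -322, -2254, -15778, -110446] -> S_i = -46*7^i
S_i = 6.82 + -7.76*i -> [6.82, -0.94, -8.7, -16.46, -24.22]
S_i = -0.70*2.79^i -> [-0.7, -1.95, -5.45, -15.2, -42.41]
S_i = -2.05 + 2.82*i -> [-2.05, 0.77, 3.59, 6.41, 9.23]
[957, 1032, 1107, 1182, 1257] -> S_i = 957 + 75*i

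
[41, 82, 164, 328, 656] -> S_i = 41*2^i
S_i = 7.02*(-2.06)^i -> [7.02, -14.46, 29.79, -61.37, 126.42]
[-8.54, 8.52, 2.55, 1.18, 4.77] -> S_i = Random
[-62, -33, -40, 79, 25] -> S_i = Random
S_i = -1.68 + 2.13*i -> [-1.68, 0.45, 2.58, 4.71, 6.84]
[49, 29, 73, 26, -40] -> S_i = Random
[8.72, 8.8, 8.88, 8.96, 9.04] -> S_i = 8.72 + 0.08*i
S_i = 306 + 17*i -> [306, 323, 340, 357, 374]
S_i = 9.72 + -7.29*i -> [9.72, 2.43, -4.86, -12.15, -19.44]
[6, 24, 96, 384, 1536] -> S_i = 6*4^i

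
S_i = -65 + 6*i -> [-65, -59, -53, -47, -41]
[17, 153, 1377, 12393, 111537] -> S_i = 17*9^i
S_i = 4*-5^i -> [4, -20, 100, -500, 2500]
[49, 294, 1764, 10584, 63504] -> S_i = 49*6^i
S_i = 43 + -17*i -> [43, 26, 9, -8, -25]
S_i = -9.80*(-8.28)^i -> [-9.8, 81.14, -671.87, 5563.1, -46062.49]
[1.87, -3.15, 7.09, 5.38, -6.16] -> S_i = Random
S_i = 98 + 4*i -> [98, 102, 106, 110, 114]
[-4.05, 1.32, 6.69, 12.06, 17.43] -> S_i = -4.05 + 5.37*i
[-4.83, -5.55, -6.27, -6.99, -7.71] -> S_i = -4.83 + -0.72*i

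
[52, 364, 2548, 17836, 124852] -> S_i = 52*7^i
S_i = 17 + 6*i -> [17, 23, 29, 35, 41]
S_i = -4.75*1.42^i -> [-4.75, -6.74, -9.58, -13.6, -19.31]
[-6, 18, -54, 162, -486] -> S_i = -6*-3^i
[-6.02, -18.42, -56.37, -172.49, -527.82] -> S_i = -6.02*3.06^i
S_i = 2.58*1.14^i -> [2.58, 2.94, 3.35, 3.82, 4.36]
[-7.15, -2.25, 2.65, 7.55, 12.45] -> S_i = -7.15 + 4.90*i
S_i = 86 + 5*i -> [86, 91, 96, 101, 106]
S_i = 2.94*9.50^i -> [2.94, 27.93, 265.33, 2520.68, 23946.48]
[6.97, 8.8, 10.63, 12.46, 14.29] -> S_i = 6.97 + 1.83*i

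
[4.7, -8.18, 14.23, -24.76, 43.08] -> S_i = 4.70*(-1.74)^i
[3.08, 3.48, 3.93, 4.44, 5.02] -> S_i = 3.08*1.13^i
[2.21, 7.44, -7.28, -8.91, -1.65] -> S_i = Random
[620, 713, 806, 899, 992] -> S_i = 620 + 93*i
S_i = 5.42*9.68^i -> [5.42, 52.47, 507.87, 4916.15, 47588.36]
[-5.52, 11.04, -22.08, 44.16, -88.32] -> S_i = -5.52*(-2.00)^i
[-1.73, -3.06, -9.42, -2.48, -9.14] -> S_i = Random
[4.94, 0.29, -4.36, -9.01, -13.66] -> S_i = 4.94 + -4.65*i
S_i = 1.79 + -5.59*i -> [1.79, -3.8, -9.39, -14.98, -20.57]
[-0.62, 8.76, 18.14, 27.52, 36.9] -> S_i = -0.62 + 9.38*i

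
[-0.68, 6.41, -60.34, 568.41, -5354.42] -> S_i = -0.68*(-9.42)^i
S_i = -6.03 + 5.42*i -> [-6.03, -0.61, 4.81, 10.23, 15.65]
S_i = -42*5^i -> [-42, -210, -1050, -5250, -26250]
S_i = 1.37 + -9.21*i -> [1.37, -7.84, -17.05, -26.26, -35.47]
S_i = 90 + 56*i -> [90, 146, 202, 258, 314]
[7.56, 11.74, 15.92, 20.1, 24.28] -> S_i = 7.56 + 4.18*i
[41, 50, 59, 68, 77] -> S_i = 41 + 9*i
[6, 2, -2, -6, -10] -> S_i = 6 + -4*i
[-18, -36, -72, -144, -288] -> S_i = -18*2^i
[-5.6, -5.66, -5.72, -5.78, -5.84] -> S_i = -5.60 + -0.06*i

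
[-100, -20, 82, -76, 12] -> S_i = Random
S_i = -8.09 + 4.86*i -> [-8.09, -3.23, 1.63, 6.49, 11.35]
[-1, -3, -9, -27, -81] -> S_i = -1*3^i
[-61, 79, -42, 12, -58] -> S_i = Random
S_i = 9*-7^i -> [9, -63, 441, -3087, 21609]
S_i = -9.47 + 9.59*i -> [-9.47, 0.12, 9.71, 19.3, 28.89]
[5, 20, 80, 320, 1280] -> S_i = 5*4^i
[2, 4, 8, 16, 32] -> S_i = 2*2^i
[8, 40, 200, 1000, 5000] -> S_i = 8*5^i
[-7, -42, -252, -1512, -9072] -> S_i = -7*6^i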